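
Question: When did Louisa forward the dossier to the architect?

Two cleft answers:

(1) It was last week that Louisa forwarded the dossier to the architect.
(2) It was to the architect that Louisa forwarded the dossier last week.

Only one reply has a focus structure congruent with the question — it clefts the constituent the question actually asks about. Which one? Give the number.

The question word "when" targets the time.
Option (1) clefts "last week" — that matches what the question asks about.
Option (2) clefts "to the architect" — the recipient, not what was asked.
So the congruent reply is (1).

1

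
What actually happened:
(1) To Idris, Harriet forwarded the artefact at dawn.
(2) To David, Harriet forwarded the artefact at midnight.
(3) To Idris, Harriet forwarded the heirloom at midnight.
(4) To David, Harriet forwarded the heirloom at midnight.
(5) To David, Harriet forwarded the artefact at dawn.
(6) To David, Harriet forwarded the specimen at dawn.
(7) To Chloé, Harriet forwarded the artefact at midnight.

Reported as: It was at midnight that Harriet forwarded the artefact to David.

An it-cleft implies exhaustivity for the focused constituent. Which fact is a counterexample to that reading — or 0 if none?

5

The cleft puts "at midnight" in focus and presupposes the open proposition with agent = Harriet, thing = the artefact, recipient = David.
Exhaustivity: at midnight is the only setting satisfying that background.
But fact (5) also has agent = Harriet, thing = the artefact, recipient = David, with setting = at dawn — so the exhaustive reading fails.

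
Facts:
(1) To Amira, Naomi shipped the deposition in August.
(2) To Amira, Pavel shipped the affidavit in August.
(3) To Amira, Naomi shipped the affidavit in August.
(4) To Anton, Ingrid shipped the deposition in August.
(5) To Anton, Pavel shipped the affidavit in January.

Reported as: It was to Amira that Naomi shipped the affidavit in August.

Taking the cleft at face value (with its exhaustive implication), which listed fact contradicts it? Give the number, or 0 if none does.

The cleft puts "Amira" in focus and presupposes the open proposition with Naomi as agent and the affidavit as thing and in August as setting.
The exhaustive reading says no other recipient fits that background.
Every other fact differs from the presupposition on some backgrounded slot, so none challenges the exhaustivity.

0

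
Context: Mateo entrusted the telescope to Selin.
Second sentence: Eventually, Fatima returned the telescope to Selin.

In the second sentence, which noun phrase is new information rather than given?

Fatima

"the telescope" and "Selin" in the second sentence are given — already mentioned in the context.
"Fatima" has no antecedent in the context; it is discourse-new.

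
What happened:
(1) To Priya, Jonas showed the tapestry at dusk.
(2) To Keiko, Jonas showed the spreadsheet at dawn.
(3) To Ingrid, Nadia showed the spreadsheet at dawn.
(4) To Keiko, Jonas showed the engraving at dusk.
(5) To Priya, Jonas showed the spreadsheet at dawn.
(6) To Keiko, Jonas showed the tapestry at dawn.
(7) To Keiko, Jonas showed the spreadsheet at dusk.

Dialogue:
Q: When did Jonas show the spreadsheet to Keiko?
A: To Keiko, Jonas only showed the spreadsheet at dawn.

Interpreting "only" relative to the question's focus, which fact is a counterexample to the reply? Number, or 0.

The question "When did ...?" targets the setting, so in the reply the focus falls on "at dawn".
So "only" ranges over settings; the rest (same agent, thing, recipient (Jonas / the spreadsheet / Keiko)) is presupposed.
Fact (7) shares the background with a different setting (at dusk) — counterexample.
(Fact (5) would refute a reading with focus on the recipient — but that is not what the question asks.)

7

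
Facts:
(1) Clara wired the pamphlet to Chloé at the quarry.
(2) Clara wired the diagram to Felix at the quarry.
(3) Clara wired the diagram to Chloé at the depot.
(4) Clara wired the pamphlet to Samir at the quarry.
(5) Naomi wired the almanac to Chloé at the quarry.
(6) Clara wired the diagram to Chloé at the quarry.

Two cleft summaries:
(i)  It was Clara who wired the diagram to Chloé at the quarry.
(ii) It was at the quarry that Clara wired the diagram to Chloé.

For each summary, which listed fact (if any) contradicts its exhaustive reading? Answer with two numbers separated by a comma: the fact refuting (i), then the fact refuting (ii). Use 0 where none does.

(i): focus "Clara". No fact shares thing = the diagram, recipient = Chloé, setting = at the quarry with a different agent. 0.
(ii): focus "at the quarry". Looking for agent = Clara, thing = the diagram, recipient = Chloé with some other setting — fact (3) has at the depot there. Refuted.

0, 3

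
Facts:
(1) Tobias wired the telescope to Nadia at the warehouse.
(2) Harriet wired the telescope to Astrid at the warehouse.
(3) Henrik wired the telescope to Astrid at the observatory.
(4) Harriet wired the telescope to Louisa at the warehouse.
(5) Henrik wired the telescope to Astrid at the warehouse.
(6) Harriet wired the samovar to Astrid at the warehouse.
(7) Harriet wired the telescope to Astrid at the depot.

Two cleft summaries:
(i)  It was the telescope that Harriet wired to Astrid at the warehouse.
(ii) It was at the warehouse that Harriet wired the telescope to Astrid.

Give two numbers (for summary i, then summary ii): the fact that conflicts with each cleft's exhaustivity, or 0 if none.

Summary (i) focuses "the telescope" (the thing); background same agent, recipient, setting (Harriet / Astrid / at the warehouse). Fact (6) matches that background with thing = the samovar — refutes (i).
Summary (ii) focuses "at the warehouse" (the setting); background same agent, thing, recipient (Harriet / the telescope / Astrid). Fact (7) matches that background with setting = at the depot — refutes (ii).

6, 7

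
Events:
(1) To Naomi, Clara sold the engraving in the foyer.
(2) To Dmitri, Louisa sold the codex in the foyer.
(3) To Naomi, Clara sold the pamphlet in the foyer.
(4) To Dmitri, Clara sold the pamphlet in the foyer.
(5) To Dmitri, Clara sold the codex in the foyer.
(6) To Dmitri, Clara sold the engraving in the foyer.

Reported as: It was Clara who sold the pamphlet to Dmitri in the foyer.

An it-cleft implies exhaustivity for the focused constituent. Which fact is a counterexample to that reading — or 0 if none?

0

Focus of the cleft: "Clara" (the agent). Presupposed background: same thing, recipient, setting (the pamphlet / Dmitri / in the foyer).
The exhaustive reading says no other agent fits that background.
Every other fact differs from the presupposition on some backgrounded slot, so none challenges the exhaustivity.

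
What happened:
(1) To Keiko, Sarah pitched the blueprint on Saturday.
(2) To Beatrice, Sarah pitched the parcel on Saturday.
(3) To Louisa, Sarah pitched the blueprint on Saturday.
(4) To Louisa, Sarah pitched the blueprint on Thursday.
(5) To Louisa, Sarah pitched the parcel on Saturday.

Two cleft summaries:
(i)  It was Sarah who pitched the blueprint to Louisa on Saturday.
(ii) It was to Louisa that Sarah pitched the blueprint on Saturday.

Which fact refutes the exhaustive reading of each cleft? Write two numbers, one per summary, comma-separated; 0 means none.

(i): focus "Sarah". No fact shares the blueprint as thing and Louisa as recipient and on Saturday as setting with a different agent. 0.
(ii): focus "Louisa". Looking for Sarah as agent and the blueprint as thing and on Saturday as setting with some other recipient — fact (1) has Keiko there. Refuted.

0, 1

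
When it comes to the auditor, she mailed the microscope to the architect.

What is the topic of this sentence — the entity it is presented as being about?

the auditor

The construction explicitly marks "the auditor" as what the sentence is about — the topic.
The remainder of the clause is the comment (what is said about the topic).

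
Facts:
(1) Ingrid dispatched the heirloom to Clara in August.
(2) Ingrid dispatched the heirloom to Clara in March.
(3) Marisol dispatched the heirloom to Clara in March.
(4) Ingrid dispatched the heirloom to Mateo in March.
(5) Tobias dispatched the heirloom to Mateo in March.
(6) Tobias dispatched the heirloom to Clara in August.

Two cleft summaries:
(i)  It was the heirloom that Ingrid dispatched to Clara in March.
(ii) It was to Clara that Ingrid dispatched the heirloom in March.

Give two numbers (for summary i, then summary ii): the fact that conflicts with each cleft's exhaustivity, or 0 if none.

Summary (i) focuses "the heirloom" (the thing); background agent = Ingrid, recipient = Clara, setting = in March. No fact matches that background with a different thing, so 0.
Summary (ii) focuses "Clara" (the recipient); background agent = Ingrid, thing = the heirloom, setting = in March. Fact (4) matches that background with recipient = Mateo — refutes (ii).

0, 4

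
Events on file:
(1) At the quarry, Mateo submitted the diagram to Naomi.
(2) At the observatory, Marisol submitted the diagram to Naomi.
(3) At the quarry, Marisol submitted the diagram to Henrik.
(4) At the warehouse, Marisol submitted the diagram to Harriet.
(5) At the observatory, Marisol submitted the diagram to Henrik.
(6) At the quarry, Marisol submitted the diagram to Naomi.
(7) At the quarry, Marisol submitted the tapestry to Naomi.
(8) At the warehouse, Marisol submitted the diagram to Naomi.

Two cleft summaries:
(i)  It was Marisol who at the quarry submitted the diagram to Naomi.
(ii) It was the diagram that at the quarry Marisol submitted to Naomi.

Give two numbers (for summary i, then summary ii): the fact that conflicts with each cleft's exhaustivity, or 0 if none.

Summary (i) focuses "Marisol" (the agent); background the diagram as thing and Naomi as recipient and at the quarry as setting. Fact (1) matches that background with agent = Mateo — refutes (i).
Summary (ii) focuses "the diagram" (the thing); background Marisol as agent and Naomi as recipient and at the quarry as setting. Fact (7) matches that background with thing = the tapestry — refutes (ii).

1, 7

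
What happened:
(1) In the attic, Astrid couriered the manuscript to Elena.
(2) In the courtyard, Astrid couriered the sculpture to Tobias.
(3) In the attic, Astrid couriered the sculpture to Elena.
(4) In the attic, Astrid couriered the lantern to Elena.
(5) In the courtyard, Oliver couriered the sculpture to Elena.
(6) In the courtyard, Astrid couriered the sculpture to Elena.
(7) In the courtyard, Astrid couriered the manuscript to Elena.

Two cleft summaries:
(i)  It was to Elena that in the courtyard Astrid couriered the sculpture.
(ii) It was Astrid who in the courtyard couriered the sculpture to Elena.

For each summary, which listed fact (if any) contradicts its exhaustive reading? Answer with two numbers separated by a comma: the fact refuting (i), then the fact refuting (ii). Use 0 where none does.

Summary (i) focuses "Elena" (the recipient); background Astrid as agent and the sculpture as thing and in the courtyard as setting. Fact (2) matches that background with recipient = Tobias — refutes (i).
Summary (ii) focuses "Astrid" (the agent); background the sculpture as thing and Elena as recipient and in the courtyard as setting. Fact (5) matches that background with agent = Oliver — refutes (ii).

2, 5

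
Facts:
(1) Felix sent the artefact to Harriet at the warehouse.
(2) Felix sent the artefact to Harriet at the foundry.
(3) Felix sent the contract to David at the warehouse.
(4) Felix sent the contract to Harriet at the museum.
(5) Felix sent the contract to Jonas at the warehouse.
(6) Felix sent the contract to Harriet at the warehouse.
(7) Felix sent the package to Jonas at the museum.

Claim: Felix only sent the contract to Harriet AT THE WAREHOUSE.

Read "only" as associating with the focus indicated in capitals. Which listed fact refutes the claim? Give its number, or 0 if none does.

The capitals mark "at the warehouse" as focus. So "only" rules out other settings, with the rest (same agent, thing, recipient (Felix / the contract / Harriet)) as background.
Fact (4) shares the background but differs in setting (at the museum) — a counterexample.

4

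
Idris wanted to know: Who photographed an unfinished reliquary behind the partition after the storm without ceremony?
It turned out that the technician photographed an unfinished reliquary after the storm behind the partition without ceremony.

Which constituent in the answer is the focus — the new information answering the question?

the technician

The wh-word "who" asks about the subject (agent).
In the answer, "an unfinished reliquary", "without ceremony", "after the storm" and "behind the partition" are given — repeated from the question.
The constituent filling the subject (agent) gap is "the technician"; that is the focus and would carry nuclear stress.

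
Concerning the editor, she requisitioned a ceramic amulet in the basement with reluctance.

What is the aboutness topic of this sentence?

the editor

The construction explicitly marks "the editor" as what the sentence is about — the topic.
The remainder of the clause is the comment (what is said about the topic).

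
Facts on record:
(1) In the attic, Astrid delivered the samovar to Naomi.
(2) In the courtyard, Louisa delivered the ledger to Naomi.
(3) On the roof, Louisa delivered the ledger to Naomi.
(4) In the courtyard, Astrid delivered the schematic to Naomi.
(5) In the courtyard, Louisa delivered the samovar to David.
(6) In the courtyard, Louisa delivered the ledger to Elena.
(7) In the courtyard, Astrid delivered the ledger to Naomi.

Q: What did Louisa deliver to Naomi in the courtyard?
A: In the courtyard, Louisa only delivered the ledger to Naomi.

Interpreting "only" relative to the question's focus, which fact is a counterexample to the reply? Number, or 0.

The question "What did ...?" targets the thing, so in the reply the focus falls on "the ledger".
So "only" ranges over things; the rest (Louisa as agent and Naomi as recipient and in the courtyard as setting) is presupposed.
No listed fact shares that background with another thing. Nothing contradicts the reply.
(Fact (6) would refute a reading with focus on the recipient — but that is not what the question asks.)

0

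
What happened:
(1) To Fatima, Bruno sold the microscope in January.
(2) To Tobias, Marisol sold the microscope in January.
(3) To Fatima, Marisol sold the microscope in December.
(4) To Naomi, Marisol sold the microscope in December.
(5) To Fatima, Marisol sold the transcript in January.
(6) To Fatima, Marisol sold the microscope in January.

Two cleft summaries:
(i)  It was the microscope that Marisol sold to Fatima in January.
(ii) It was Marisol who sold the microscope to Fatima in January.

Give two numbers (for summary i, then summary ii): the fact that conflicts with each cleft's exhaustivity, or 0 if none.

5, 1

Summary (i) focuses "the microscope" (the thing); background same agent, recipient, setting (Marisol / Fatima / in January). Fact (5) matches that background with thing = the transcript — refutes (i).
Summary (ii) focuses "Marisol" (the agent); background same thing, recipient, setting (the microscope / Fatima / in January). Fact (1) matches that background with agent = Bruno — refutes (ii).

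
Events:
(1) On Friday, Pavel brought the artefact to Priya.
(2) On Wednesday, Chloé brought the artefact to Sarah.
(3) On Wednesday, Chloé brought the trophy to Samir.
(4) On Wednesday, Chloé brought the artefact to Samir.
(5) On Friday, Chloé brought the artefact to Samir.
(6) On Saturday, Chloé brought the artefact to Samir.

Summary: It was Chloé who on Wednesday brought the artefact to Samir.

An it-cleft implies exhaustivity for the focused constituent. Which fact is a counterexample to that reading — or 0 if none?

Focus of the cleft: "Chloé" (the agent). Presupposed background: the artefact as thing and Samir as recipient and on Wednesday as setting.
Exhaustivity: Chloé is the only agent satisfying that background.
Every other fact differs from the presupposition on some backgrounded slot, so none challenges the exhaustivity.

0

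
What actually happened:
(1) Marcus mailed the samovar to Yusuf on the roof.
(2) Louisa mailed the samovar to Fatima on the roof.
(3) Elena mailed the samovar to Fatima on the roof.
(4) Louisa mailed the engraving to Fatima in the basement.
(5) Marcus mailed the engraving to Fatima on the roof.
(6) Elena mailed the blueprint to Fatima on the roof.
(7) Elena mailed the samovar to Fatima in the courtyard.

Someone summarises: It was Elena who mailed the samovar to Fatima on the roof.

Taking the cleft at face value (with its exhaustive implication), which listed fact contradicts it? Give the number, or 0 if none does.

2

Focus of the cleft: "Elena" (the agent). Presupposed background: thing = the samovar, recipient = Fatima, setting = on the roof.
Exhaustivity: Elena is the only agent satisfying that background.
Fact (2) shares the background but with agent = Louisa; exhaustivity is violated.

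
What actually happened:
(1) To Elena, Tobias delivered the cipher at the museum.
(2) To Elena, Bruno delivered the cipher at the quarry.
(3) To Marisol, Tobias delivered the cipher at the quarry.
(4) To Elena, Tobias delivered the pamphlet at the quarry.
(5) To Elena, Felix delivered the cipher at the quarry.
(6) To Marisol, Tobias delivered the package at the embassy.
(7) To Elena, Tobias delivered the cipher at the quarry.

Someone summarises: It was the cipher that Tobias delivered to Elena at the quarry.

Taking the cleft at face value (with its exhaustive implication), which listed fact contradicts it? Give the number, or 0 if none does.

Focus of the cleft: "the cipher" (the thing). Presupposed background: same agent, recipient, setting (Tobias / Elena / at the quarry).
The exhaustive reading says no other thing fits that background.
But fact (4) also has same agent, recipient, setting (Tobias / Elena / at the quarry), with thing = the pamphlet — so the exhaustive reading fails.

4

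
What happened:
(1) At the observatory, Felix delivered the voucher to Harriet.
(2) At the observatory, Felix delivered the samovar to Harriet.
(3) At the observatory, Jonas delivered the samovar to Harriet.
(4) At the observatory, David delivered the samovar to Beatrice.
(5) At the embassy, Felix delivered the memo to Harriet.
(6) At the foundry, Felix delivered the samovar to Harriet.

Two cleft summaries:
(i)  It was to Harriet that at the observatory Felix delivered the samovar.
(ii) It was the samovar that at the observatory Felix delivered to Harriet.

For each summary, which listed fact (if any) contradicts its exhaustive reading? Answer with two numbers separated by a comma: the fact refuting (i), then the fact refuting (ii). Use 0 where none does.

0, 1

Summary (i) focuses "Harriet" (the recipient); background Felix as agent and the samovar as thing and at the observatory as setting. No fact matches that background with a different recipient, so 0.
Summary (ii) focuses "the samovar" (the thing); background Felix as agent and Harriet as recipient and at the observatory as setting. Fact (1) matches that background with thing = the voucher — refutes (ii).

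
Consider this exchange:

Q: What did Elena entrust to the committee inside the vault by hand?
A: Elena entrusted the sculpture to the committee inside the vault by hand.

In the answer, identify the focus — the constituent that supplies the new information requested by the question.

the sculpture

The wh-word "what" asks about the direct object.
In the answer, "Elena", "to the committee", "inside the vault" and "by hand" are given — repeated from the question.
The constituent filling the direct object gap is "the sculpture"; that is the focus and would carry nuclear stress.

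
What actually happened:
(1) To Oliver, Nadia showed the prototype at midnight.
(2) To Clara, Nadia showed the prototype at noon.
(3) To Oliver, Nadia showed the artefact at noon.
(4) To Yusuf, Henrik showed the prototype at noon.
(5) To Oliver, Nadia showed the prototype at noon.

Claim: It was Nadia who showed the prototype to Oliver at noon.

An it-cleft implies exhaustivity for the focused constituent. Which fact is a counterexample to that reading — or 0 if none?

0

Focus of the cleft: "Nadia" (the agent). Presupposed background: the prototype as thing and Oliver as recipient and at noon as setting.
Exhaustivity: Nadia is the only agent satisfying that background.
Every other fact differs from the presupposition on some backgrounded slot, so none challenges the exhaustivity.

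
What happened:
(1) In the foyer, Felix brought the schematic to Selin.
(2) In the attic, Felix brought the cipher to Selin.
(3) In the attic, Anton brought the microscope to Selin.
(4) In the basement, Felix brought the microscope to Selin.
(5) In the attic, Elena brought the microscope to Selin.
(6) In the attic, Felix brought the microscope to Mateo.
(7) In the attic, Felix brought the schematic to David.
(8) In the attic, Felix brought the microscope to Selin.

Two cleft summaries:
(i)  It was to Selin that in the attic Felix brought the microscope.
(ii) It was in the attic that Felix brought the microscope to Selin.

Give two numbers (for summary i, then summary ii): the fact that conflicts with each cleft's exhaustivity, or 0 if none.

(i): focus "Selin". Looking for Felix as agent and the microscope as thing and in the attic as setting with some other recipient — fact (6) has Mateo there. Refuted.
(ii): focus "in the attic". Looking for Felix as agent and the microscope as thing and Selin as recipient with some other setting — fact (4) has in the basement there. Refuted.

6, 4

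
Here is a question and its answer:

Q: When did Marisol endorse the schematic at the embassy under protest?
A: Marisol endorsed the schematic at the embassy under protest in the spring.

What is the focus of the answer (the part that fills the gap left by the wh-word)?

The wh-word "when" asks about the time.
In the answer, "Marisol", "the schematic", "at the embassy" and "under protest" are given — repeated from the question.
The constituent filling the time gap is "in the spring"; that is the focus and would carry nuclear stress.

in the spring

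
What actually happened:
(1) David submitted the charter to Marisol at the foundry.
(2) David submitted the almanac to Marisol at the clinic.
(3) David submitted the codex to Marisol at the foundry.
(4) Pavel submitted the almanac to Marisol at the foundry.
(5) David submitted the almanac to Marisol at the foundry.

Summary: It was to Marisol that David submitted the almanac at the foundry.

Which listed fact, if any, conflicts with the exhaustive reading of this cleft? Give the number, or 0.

0

The cleft puts "Marisol" in focus and presupposes the open proposition with same agent, thing, setting (David / the almanac / at the foundry).
Exhaustivity: Marisol is the only recipient satisfying that background.
No listed fact matches the background with a different recipient. Exhaustivity holds.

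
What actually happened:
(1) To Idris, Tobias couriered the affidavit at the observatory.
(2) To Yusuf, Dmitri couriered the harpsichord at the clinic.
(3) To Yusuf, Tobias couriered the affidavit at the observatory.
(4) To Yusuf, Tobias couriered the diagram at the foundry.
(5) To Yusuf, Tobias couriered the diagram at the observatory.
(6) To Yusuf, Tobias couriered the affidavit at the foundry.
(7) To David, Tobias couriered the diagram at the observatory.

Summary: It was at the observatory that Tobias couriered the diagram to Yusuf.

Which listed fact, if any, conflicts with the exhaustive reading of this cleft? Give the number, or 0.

4

The cleft puts "at the observatory" in focus and presupposes the open proposition with same agent, thing, recipient (Tobias / the diagram / Yusuf).
Exhaustivity: at the observatory is the only setting satisfying that background.
But fact (4) also has same agent, thing, recipient (Tobias / the diagram / Yusuf), with setting = at the foundry — so the exhaustive reading fails.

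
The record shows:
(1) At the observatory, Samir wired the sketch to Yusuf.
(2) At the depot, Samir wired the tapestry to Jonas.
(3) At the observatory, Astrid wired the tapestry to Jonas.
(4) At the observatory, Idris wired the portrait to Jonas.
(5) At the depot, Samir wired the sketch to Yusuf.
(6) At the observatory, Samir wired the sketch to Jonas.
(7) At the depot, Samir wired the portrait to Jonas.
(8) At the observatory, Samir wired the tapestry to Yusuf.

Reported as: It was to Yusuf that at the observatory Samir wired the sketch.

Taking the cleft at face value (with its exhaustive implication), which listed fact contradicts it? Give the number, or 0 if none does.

6

The cleft puts "Yusuf" in focus and presupposes the open proposition with Samir as agent and the sketch as thing and at the observatory as setting.
The exhaustive reading says no other recipient fits that background.
But fact (6) also has Samir as agent and the sketch as thing and at the observatory as setting, with recipient = Jonas — so the exhaustive reading fails.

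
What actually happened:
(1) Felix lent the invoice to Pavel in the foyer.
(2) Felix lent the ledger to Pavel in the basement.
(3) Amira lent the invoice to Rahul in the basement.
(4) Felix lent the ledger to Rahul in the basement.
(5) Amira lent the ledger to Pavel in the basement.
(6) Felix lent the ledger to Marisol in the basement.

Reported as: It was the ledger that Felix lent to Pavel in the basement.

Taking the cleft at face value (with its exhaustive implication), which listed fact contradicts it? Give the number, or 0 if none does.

Focus of the cleft: "the ledger" (the thing). Presupposed background: agent = Felix, recipient = Pavel, setting = in the basement.
The exhaustive reading says no other thing fits that background.
Every other fact differs from the presupposition on some backgrounded slot, so none challenges the exhaustivity.

0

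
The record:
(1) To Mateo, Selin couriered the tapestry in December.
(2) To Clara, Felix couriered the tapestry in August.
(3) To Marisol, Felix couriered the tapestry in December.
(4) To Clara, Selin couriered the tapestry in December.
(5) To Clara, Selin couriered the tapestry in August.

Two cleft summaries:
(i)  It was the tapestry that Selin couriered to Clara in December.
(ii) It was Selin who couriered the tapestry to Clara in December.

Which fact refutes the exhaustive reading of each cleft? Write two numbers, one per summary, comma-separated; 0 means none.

0, 0

(i): focus "the tapestry". No fact shares Selin as agent and Clara as recipient and in December as setting with a different thing. 0.
(ii): focus "Selin". No fact shares the tapestry as thing and Clara as recipient and in December as setting with a different agent. 0.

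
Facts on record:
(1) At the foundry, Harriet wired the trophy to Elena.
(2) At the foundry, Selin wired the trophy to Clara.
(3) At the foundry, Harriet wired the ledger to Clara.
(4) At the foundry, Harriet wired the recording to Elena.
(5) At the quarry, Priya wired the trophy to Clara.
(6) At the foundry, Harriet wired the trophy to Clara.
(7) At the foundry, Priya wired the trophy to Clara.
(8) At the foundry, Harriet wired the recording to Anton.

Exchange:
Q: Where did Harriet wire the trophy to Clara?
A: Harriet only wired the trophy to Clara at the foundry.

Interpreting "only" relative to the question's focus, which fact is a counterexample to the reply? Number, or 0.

0

The question "Where did ...?" targets the setting, so in the reply the focus falls on "at the foundry".
So "only" ranges over settings; the rest (same agent, thing, recipient (Harriet / the trophy / Clara)) is presupposed.
No fact keeps same agent, thing, recipient (Harriet / the trophy / Clara) while changing the setting; every other fact differs on something backgrounded. The reply stands.
(Fact (3) would refute a reading with focus on the thing — but that is not what the question asks.)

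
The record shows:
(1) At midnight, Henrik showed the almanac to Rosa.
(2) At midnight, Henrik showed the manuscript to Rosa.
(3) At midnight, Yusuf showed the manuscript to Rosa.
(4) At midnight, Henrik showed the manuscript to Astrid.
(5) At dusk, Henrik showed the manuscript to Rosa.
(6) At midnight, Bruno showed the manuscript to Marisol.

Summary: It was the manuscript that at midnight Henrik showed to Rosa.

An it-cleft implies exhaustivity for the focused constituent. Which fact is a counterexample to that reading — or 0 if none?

1

Focus of the cleft: "the manuscript" (the thing). Presupposed background: same agent, recipient, setting (Henrik / Rosa / at midnight).
Exhaustivity: the manuscript is the only thing satisfying that background.
Fact (1) shares the background but with thing = the almanac; exhaustivity is violated.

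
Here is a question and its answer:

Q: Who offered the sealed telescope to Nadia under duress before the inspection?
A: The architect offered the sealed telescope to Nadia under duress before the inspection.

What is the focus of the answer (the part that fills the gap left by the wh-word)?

The wh-word "who" asks about the subject (agent).
In the answer, "the sealed telescope", "to Nadia", "before the inspection" and "under duress" are given — repeated from the question.
The constituent filling the subject (agent) gap is "the architect"; that is the focus and would carry nuclear stress.

the architect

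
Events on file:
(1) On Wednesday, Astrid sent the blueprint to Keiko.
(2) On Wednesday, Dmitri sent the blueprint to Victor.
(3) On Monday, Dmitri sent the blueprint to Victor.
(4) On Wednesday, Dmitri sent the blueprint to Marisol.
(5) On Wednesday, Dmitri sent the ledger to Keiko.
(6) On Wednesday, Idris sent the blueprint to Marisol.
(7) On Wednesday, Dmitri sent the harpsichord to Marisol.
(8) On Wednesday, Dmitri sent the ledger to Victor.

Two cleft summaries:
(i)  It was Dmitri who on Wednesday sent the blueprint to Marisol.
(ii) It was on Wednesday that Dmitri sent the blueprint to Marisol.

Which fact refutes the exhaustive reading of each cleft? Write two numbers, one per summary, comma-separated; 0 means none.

6, 0

Summary (i) focuses "Dmitri" (the agent); background thing = the blueprint, recipient = Marisol, setting = on Wednesday. Fact (6) matches that background with agent = Idris — refutes (i).
Summary (ii) focuses "on Wednesday" (the setting); background agent = Dmitri, thing = the blueprint, recipient = Marisol. No fact matches that background with a different setting, so 0.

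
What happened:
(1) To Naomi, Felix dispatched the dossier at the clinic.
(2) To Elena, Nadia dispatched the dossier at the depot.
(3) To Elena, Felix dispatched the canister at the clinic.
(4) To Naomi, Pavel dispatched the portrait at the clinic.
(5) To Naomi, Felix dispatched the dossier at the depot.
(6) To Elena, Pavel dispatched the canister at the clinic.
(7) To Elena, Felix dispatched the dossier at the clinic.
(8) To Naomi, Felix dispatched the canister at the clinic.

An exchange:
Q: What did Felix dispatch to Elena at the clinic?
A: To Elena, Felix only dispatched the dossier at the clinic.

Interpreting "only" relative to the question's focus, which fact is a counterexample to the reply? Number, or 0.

The question "What did ...?" targets the thing, so in the reply the focus falls on "the dossier".
So "only" ranges over things; the rest (agent = Felix, recipient = Elena, setting = at the clinic) is presupposed.
Fact (3) keeps agent = Felix, recipient = Elena, setting = at the clinic but has thing = the canister; that refutes the reply.
(Fact (1) would refute a reading with focus on the recipient — but that is not what the question asks.)

3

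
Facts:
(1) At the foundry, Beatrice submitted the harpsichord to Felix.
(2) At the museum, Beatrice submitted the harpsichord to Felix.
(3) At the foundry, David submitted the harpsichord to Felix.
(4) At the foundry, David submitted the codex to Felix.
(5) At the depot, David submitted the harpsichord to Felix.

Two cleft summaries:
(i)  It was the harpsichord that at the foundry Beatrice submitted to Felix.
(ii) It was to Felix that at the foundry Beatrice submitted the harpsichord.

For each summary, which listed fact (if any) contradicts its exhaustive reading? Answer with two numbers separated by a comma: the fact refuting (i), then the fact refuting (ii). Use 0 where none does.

Summary (i) focuses "the harpsichord" (the thing); background same agent, recipient, setting (Beatrice / Felix / at the foundry). No fact matches that background with a different thing, so 0.
Summary (ii) focuses "Felix" (the recipient); background same agent, thing, setting (Beatrice / the harpsichord / at the foundry). No fact matches that background with a different recipient, so 0.

0, 0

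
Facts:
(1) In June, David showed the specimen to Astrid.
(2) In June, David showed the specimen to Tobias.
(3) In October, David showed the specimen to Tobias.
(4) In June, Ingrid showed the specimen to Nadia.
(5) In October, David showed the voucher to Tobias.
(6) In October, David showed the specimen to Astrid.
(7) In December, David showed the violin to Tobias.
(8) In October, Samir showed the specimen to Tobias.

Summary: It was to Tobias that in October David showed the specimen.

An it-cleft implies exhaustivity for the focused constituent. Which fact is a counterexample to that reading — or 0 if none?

6

Focus of the cleft: "Tobias" (the recipient). Presupposed background: agent = David, thing = the specimen, setting = in October.
Exhaustivity: Tobias is the only recipient satisfying that background.
Fact (6) shares the background but with recipient = Astrid; exhaustivity is violated.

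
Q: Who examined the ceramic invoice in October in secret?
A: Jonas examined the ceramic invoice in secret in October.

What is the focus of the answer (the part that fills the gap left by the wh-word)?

The wh-word "who" asks about the subject (agent).
In the answer, "the ceramic invoice", "in secret" and "in October" are given — repeated from the question.
The constituent filling the subject (agent) gap is "Jonas"; that is the focus and would carry nuclear stress.

Jonas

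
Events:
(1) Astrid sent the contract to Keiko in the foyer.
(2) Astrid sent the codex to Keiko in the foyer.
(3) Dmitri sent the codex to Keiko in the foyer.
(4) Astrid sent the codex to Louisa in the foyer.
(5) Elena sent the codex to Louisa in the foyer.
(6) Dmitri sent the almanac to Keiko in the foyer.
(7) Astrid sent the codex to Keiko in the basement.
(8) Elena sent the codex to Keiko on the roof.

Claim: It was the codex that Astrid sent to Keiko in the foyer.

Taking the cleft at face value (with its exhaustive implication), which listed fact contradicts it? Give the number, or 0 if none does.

1

Focus of the cleft: "the codex" (the thing). Presupposed background: agent = Astrid, recipient = Keiko, setting = in the foyer.
The exhaustive reading says no other thing fits that background.
But fact (1) also has agent = Astrid, recipient = Keiko, setting = in the foyer, with thing = the contract — so the exhaustive reading fails.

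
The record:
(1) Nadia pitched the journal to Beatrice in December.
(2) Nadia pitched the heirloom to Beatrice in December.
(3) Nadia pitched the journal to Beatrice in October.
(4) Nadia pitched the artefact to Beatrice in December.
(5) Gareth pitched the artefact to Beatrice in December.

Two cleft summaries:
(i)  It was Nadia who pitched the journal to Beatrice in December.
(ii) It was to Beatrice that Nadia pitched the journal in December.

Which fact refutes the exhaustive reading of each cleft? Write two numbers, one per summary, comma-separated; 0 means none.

0, 0

(i): focus "Nadia". No fact shares same thing, recipient, setting (the journal / Beatrice / in December) with a different agent. 0.
(ii): focus "Beatrice". No fact shares same agent, thing, setting (Nadia / the journal / in December) with a different recipient. 0.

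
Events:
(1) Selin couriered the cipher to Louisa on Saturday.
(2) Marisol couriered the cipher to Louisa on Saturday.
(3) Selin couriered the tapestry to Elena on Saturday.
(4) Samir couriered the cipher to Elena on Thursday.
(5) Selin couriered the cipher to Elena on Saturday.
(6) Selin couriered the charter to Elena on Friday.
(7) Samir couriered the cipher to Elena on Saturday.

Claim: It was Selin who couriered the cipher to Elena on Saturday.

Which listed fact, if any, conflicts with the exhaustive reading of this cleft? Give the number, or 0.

7

The cleft puts "Selin" in focus and presupposes the open proposition with same thing, recipient, setting (the cipher / Elena / on Saturday).
Exhaustivity: Selin is the only agent satisfying that background.
But fact (7) also has same thing, recipient, setting (the cipher / Elena / on Saturday), with agent = Samir — so the exhaustive reading fails.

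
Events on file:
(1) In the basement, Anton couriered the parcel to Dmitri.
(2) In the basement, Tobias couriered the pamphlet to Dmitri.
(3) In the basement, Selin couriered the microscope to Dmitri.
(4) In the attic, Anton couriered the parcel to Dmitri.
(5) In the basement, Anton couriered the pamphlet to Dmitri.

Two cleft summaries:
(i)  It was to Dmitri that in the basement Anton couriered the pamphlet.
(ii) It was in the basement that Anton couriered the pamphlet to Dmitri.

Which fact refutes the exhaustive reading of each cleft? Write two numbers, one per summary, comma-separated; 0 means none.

Summary (i) focuses "Dmitri" (the recipient); background agent = Anton, thing = the pamphlet, setting = in the basement. No fact matches that background with a different recipient, so 0.
Summary (ii) focuses "in the basement" (the setting); background agent = Anton, thing = the pamphlet, recipient = Dmitri. No fact matches that background with a different setting, so 0.

0, 0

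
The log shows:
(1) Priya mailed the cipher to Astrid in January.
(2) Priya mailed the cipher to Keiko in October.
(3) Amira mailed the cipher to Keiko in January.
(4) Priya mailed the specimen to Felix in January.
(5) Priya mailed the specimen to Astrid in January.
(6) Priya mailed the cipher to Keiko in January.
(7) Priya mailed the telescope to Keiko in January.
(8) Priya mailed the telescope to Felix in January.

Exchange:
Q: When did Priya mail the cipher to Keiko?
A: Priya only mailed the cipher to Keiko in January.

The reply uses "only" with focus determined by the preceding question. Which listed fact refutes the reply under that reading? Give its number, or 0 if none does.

Answering "When did ...?" puts focus on the setting — here, "in January".
"Only" then excludes alternative settings while the background — Priya as agent and the cipher as thing and Keiko as recipient — is held fixed.
Fact (2) keeps Priya as agent and the cipher as thing and Keiko as recipient but has setting = in October; that refutes the reply.
(Fact (7) would refute a reading with focus on the thing — but that is not what the question asks.)

2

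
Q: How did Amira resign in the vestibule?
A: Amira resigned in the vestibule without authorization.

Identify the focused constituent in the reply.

The wh-word "how" asks about the manner.
In the answer, "Amira" and "in the vestibule" are given — repeated from the question.
The constituent filling the manner gap is "without authorization"; that is the focus and would carry nuclear stress.

without authorization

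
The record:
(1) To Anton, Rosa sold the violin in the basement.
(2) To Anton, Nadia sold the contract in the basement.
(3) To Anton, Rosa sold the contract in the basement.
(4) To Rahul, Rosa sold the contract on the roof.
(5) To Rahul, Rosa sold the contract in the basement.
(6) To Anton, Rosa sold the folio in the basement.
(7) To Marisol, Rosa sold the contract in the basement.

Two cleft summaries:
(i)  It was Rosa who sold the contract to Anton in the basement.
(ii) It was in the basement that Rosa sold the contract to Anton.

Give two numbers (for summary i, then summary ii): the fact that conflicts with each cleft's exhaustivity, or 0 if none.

2, 0

Summary (i) focuses "Rosa" (the agent); background same thing, recipient, setting (the contract / Anton / in the basement). Fact (2) matches that background with agent = Nadia — refutes (i).
Summary (ii) focuses "in the basement" (the setting); background same agent, thing, recipient (Rosa / the contract / Anton). No fact matches that background with a different setting, so 0.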